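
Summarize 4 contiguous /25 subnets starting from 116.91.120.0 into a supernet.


Original prefix: /25
Number of subnets: 4 = 2^2
New prefix = 25 - 2 = 23
Supernet: 116.91.120.0/23


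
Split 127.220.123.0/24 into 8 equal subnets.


New prefix = 24 + 3 = 27
Each subnet has 32 addresses
  127.220.123.0/27
  127.220.123.32/27
  127.220.123.64/27
  127.220.123.96/27
  127.220.123.128/27
  127.220.123.160/27
  127.220.123.192/27
  127.220.123.224/27
Subnets: 127.220.123.0/27, 127.220.123.32/27, 127.220.123.64/27, 127.220.123.96/27, 127.220.123.128/27, 127.220.123.160/27, 127.220.123.192/27, 127.220.123.224/27


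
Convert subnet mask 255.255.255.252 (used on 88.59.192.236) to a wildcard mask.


Subnet mask: 255.255.255.252
Wildcard = 255.255.255.255 - subnet mask
255 - 255 = 0
255 - 255 = 0
255 - 255 = 0
255 - 252 = 3
Wildcard: 0.0.0.3


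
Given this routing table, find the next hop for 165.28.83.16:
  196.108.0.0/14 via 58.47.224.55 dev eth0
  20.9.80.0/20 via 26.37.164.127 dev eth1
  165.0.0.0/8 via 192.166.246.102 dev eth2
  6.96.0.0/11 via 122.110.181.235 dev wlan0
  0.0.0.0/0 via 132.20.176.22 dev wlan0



Longest prefix match for 165.28.83.16:
  /14 196.108.0.0: no
  /20 20.9.80.0: no
  /8 165.0.0.0: MATCH
  /11 6.96.0.0: no
  /0 0.0.0.0: MATCH
Selected: next-hop 192.166.246.102 via eth2 (matched /8)


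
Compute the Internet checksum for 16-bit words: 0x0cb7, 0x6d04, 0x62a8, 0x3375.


Sum all words (with carry folding):
+ 0x0cb7 = 0x0cb7
+ 0x6d04 = 0x79bb
+ 0x62a8 = 0xdc63
+ 0x3375 = 0x0fd9
One's complement: ~0x0fd9
Checksum = 0xf026


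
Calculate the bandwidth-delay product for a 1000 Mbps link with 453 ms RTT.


BDP = bandwidth * RTT
= 1000 Mbps * 453 ms
= 1000 * 1e6 * 453 / 1000 bits
= 453000000 bits
= 56625000 bytes
= 55297.8516 KB
BDP = 453000000 bits (56625000 bytes)


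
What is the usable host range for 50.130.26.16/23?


Network: 50.130.26.0
Broadcast: 50.130.27.255
First usable = network + 1
Last usable = broadcast - 1
Range: 50.130.26.1 to 50.130.27.254


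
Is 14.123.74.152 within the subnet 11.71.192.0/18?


Subnet network: 11.71.192.0
Test IP AND mask: 14.123.64.0
No, 14.123.74.152 is not in 11.71.192.0/18


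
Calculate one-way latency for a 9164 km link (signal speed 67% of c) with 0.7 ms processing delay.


Speed = 0.67 * 3e5 km/s = 201000 km/s
Propagation delay = 9164 / 201000 = 0.0456 s = 45.592 ms
Processing delay = 0.7 ms
Total one-way latency = 46.292 ms


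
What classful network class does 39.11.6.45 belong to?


First octet: 39
Binary: 00100111
0xxxxxxx -> Class A (1-126)
Class A, default mask 255.0.0.0 (/8)


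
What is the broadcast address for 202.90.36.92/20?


Network: 202.90.32.0/20
Host bits = 12
Set all host bits to 1:
Broadcast: 202.90.47.255


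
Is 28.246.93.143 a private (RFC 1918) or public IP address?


RFC 1918 private ranges:
  10.0.0.0/8 (10.0.0.0 - 10.255.255.255)
  172.16.0.0/12 (172.16.0.0 - 172.31.255.255)
  192.168.0.0/16 (192.168.0.0 - 192.168.255.255)
Public (not in any RFC 1918 range)


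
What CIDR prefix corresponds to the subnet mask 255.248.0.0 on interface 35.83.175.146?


Binary: 11111111.11111000.00000000.00000000
Count leading 1s
Prefix: /13


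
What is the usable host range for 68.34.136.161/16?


Network: 68.34.0.0
Broadcast: 68.34.255.255
First usable = network + 1
Last usable = broadcast - 1
Range: 68.34.0.1 to 68.34.255.254


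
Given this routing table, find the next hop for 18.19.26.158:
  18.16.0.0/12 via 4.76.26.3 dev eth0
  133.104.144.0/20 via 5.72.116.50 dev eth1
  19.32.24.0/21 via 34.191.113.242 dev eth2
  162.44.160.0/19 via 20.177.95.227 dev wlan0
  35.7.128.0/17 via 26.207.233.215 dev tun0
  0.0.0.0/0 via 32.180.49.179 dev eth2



Longest prefix match for 18.19.26.158:
  /12 18.16.0.0: MATCH
  /20 133.104.144.0: no
  /21 19.32.24.0: no
  /19 162.44.160.0: no
  /17 35.7.128.0: no
  /0 0.0.0.0: MATCH
Selected: next-hop 4.76.26.3 via eth0 (matched /12)


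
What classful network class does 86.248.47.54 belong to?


First octet: 86
Binary: 01010110
0xxxxxxx -> Class A (1-126)
Class A, default mask 255.0.0.0 (/8)


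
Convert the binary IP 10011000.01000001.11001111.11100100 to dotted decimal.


10011000 = 152
01000001 = 65
11001111 = 207
11100100 = 228
IP: 152.65.207.228


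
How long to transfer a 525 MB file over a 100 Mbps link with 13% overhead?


Effective throughput = 100 * (1 - 13/100) = 87 Mbps
File size in Mb = 525 * 8 = 4200 Mb
Time = 4200 / 87
Time = 48.2759 seconds


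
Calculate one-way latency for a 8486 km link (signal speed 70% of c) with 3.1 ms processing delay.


Speed = 0.7 * 3e5 km/s = 210000 km/s
Propagation delay = 8486 / 210000 = 0.0404 s = 40.4095 ms
Processing delay = 3.1 ms
Total one-way latency = 43.5095 ms


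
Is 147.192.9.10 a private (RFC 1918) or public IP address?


RFC 1918 private ranges:
  10.0.0.0/8 (10.0.0.0 - 10.255.255.255)
  172.16.0.0/12 (172.16.0.0 - 172.31.255.255)
  192.168.0.0/16 (192.168.0.0 - 192.168.255.255)
Public (not in any RFC 1918 range)


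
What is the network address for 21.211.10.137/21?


IP:   00010101.11010011.00001010.10001001
Mask: 11111111.11111111.11111000.00000000
AND operation:
Net:  00010101.11010011.00001000.00000000
Network: 21.211.8.0/21


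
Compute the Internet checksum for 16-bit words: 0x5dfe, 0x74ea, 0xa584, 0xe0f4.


Sum all words (with carry folding):
+ 0x5dfe = 0x5dfe
+ 0x74ea = 0xd2e8
+ 0xa584 = 0x786d
+ 0xe0f4 = 0x5962
One's complement: ~0x5962
Checksum = 0xa69d


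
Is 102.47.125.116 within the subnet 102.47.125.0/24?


Subnet network: 102.47.125.0
Test IP AND mask: 102.47.125.0
Yes, 102.47.125.116 is in 102.47.125.0/24


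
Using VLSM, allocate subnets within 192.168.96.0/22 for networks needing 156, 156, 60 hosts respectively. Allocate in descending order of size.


156 hosts -> /24 (254 usable): 192.168.96.0/24
156 hosts -> /24 (254 usable): 192.168.97.0/24
60 hosts -> /26 (62 usable): 192.168.98.0/26
Allocation: 192.168.96.0/24 (156 hosts, 254 usable); 192.168.97.0/24 (156 hosts, 254 usable); 192.168.98.0/26 (60 hosts, 62 usable)


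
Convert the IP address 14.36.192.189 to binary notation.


14 = 00001110
36 = 00100100
192 = 11000000
189 = 10111101
Binary: 00001110.00100100.11000000.10111101


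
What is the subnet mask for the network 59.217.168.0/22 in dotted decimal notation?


/22 means 22 network bits, 10 host bits
Binary: 11111111111111111111110000000000
Mask: 255.255.252.0


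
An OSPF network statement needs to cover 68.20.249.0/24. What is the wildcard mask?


Subnet mask: 255.255.255.0
Wildcard = 255.255.255.255 - subnet mask
255 - 255 = 0
255 - 255 = 0
255 - 255 = 0
255 - 0 = 255
Wildcard: 0.0.0.255


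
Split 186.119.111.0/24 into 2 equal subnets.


New prefix = 24 + 1 = 25
Each subnet has 128 addresses
  186.119.111.0/25
  186.119.111.128/25
Subnets: 186.119.111.0/25, 186.119.111.128/25


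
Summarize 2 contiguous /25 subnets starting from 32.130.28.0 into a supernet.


Original prefix: /25
Number of subnets: 2 = 2^1
New prefix = 25 - 1 = 24
Supernet: 32.130.28.0/24


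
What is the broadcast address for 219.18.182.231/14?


Network: 219.16.0.0/14
Host bits = 18
Set all host bits to 1:
Broadcast: 219.19.255.255


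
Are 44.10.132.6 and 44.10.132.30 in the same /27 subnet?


Mask: 255.255.255.224
44.10.132.6 AND mask = 44.10.132.0
44.10.132.30 AND mask = 44.10.132.0
Yes, same subnet (44.10.132.0)


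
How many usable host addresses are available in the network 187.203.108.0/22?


Host bits = 32 - 22 = 10
Total addresses = 2^10 = 1024
Usable = total - 2 (network and broadcast)
Usable hosts: 1022


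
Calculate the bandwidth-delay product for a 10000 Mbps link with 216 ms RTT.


BDP = bandwidth * RTT
= 10000 Mbps * 216 ms
= 10000 * 1e6 * 216 / 1000 bits
= 2160000000 bits
= 270000000 bytes
= 263671.875 KB
BDP = 2160000000 bits (270000000 bytes)


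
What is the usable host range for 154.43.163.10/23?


Network: 154.43.162.0
Broadcast: 154.43.163.255
First usable = network + 1
Last usable = broadcast - 1
Range: 154.43.162.1 to 154.43.163.254


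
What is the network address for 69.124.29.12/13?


IP:   01000101.01111100.00011101.00001100
Mask: 11111111.11111000.00000000.00000000
AND operation:
Net:  01000101.01111000.00000000.00000000
Network: 69.120.0.0/13


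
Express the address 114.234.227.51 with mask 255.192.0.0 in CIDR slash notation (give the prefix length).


Binary: 11111111.11000000.00000000.00000000
Count leading 1s
Prefix: /10


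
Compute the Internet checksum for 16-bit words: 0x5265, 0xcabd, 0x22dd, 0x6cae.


Sum all words (with carry folding):
+ 0x5265 = 0x5265
+ 0xcabd = 0x1d23
+ 0x22dd = 0x4000
+ 0x6cae = 0xacae
One's complement: ~0xacae
Checksum = 0x5351


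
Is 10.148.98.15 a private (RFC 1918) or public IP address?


RFC 1918 private ranges:
  10.0.0.0/8 (10.0.0.0 - 10.255.255.255)
  172.16.0.0/12 (172.16.0.0 - 172.31.255.255)
  192.168.0.0/16 (192.168.0.0 - 192.168.255.255)
Private (in 10.0.0.0/8)


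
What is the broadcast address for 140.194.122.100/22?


Network: 140.194.120.0/22
Host bits = 10
Set all host bits to 1:
Broadcast: 140.194.123.255


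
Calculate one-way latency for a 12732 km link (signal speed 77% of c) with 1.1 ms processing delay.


Speed = 0.77 * 3e5 km/s = 231000 km/s
Propagation delay = 12732 / 231000 = 0.0551 s = 55.1169 ms
Processing delay = 1.1 ms
Total one-way latency = 56.2169 ms


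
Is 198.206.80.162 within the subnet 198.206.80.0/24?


Subnet network: 198.206.80.0
Test IP AND mask: 198.206.80.0
Yes, 198.206.80.162 is in 198.206.80.0/24


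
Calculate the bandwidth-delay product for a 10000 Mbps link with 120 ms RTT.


BDP = bandwidth * RTT
= 10000 Mbps * 120 ms
= 10000 * 1e6 * 120 / 1000 bits
= 1200000000 bits
= 150000000 bytes
= 146484.375 KB
BDP = 1200000000 bits (150000000 bytes)


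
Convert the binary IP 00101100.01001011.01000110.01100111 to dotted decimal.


00101100 = 44
01001011 = 75
01000110 = 70
01100111 = 103
IP: 44.75.70.103


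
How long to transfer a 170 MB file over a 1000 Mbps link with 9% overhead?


Effective throughput = 1000 * (1 - 9/100) = 910 Mbps
File size in Mb = 170 * 8 = 1360 Mb
Time = 1360 / 910
Time = 1.4945 seconds


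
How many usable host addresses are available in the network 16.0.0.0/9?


Host bits = 32 - 9 = 23
Total addresses = 2^23 = 8388608
Usable = total - 2 (network and broadcast)
Usable hosts: 8388606


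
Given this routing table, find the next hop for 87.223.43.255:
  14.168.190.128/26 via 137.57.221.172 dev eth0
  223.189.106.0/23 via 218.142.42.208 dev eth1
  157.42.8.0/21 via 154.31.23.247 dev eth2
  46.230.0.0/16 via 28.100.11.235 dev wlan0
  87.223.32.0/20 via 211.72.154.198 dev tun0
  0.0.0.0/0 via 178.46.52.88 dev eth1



Longest prefix match for 87.223.43.255:
  /26 14.168.190.128: no
  /23 223.189.106.0: no
  /21 157.42.8.0: no
  /16 46.230.0.0: no
  /20 87.223.32.0: MATCH
  /0 0.0.0.0: MATCH
Selected: next-hop 211.72.154.198 via tun0 (matched /20)


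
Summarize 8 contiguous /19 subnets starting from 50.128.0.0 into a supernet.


Original prefix: /19
Number of subnets: 8 = 2^3
New prefix = 19 - 3 = 16
Supernet: 50.128.0.0/16


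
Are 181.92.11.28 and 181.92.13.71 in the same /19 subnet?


Mask: 255.255.224.0
181.92.11.28 AND mask = 181.92.0.0
181.92.13.71 AND mask = 181.92.0.0
Yes, same subnet (181.92.0.0)


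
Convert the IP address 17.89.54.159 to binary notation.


17 = 00010001
89 = 01011001
54 = 00110110
159 = 10011111
Binary: 00010001.01011001.00110110.10011111


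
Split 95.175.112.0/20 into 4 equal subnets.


New prefix = 20 + 2 = 22
Each subnet has 1024 addresses
  95.175.112.0/22
  95.175.116.0/22
  95.175.120.0/22
  95.175.124.0/22
Subnets: 95.175.112.0/22, 95.175.116.0/22, 95.175.120.0/22, 95.175.124.0/22


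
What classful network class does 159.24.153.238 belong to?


First octet: 159
Binary: 10011111
10xxxxxx -> Class B (128-191)
Class B, default mask 255.255.0.0 (/16)


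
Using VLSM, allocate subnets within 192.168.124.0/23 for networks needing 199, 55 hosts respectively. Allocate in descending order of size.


199 hosts -> /24 (254 usable): 192.168.124.0/24
55 hosts -> /26 (62 usable): 192.168.125.0/26
Allocation: 192.168.124.0/24 (199 hosts, 254 usable); 192.168.125.0/26 (55 hosts, 62 usable)


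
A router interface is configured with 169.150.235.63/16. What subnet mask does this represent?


/16 means 16 network bits, 16 host bits
Binary: 11111111111111110000000000000000
Mask: 255.255.0.0


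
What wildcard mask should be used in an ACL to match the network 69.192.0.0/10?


Subnet mask: 255.192.0.0
Wildcard = 255.255.255.255 - subnet mask
255 - 255 = 0
255 - 192 = 63
255 - 0 = 255
255 - 0 = 255
Wildcard: 0.63.255.255


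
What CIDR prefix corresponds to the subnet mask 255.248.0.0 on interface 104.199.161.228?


Binary: 11111111.11111000.00000000.00000000
Count leading 1s
Prefix: /13


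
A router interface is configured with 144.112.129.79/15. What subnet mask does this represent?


/15 means 15 network bits, 17 host bits
Binary: 11111111111111100000000000000000
Mask: 255.254.0.0


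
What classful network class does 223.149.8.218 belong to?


First octet: 223
Binary: 11011111
110xxxxx -> Class C (192-223)
Class C, default mask 255.255.255.0 (/24)


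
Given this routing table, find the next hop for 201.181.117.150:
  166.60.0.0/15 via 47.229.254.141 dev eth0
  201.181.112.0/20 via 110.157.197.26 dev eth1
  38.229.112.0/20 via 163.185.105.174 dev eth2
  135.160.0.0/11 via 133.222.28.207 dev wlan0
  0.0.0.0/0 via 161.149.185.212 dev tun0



Longest prefix match for 201.181.117.150:
  /15 166.60.0.0: no
  /20 201.181.112.0: MATCH
  /20 38.229.112.0: no
  /11 135.160.0.0: no
  /0 0.0.0.0: MATCH
Selected: next-hop 110.157.197.26 via eth1 (matched /20)


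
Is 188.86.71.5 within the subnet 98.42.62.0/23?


Subnet network: 98.42.62.0
Test IP AND mask: 188.86.70.0
No, 188.86.71.5 is not in 98.42.62.0/23


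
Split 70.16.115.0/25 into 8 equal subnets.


New prefix = 25 + 3 = 28
Each subnet has 16 addresses
  70.16.115.0/28
  70.16.115.16/28
  70.16.115.32/28
  70.16.115.48/28
  70.16.115.64/28
  70.16.115.80/28
  70.16.115.96/28
  70.16.115.112/28
Subnets: 70.16.115.0/28, 70.16.115.16/28, 70.16.115.32/28, 70.16.115.48/28, 70.16.115.64/28, 70.16.115.80/28, 70.16.115.96/28, 70.16.115.112/28


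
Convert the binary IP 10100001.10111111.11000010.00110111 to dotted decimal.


10100001 = 161
10111111 = 191
11000010 = 194
00110111 = 55
IP: 161.191.194.55


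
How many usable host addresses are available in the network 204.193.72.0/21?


Host bits = 32 - 21 = 11
Total addresses = 2^11 = 2048
Usable = total - 2 (network and broadcast)
Usable hosts: 2046


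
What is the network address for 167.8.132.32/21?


IP:   10100111.00001000.10000100.00100000
Mask: 11111111.11111111.11111000.00000000
AND operation:
Net:  10100111.00001000.10000000.00000000
Network: 167.8.128.0/21


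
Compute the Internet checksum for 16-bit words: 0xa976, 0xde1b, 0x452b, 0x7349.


Sum all words (with carry folding):
+ 0xa976 = 0xa976
+ 0xde1b = 0x8792
+ 0x452b = 0xccbd
+ 0x7349 = 0x4007
One's complement: ~0x4007
Checksum = 0xbff8


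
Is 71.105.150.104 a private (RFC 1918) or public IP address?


RFC 1918 private ranges:
  10.0.0.0/8 (10.0.0.0 - 10.255.255.255)
  172.16.0.0/12 (172.16.0.0 - 172.31.255.255)
  192.168.0.0/16 (192.168.0.0 - 192.168.255.255)
Public (not in any RFC 1918 range)


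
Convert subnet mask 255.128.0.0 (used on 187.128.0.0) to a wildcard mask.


Subnet mask: 255.128.0.0
Wildcard = 255.255.255.255 - subnet mask
255 - 255 = 0
255 - 128 = 127
255 - 0 = 255
255 - 0 = 255
Wildcard: 0.127.255.255


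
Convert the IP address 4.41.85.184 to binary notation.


4 = 00000100
41 = 00101001
85 = 01010101
184 = 10111000
Binary: 00000100.00101001.01010101.10111000


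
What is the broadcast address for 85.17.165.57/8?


Network: 85.0.0.0/8
Host bits = 24
Set all host bits to 1:
Broadcast: 85.255.255.255


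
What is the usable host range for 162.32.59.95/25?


Network: 162.32.59.0
Broadcast: 162.32.59.127
First usable = network + 1
Last usable = broadcast - 1
Range: 162.32.59.1 to 162.32.59.126


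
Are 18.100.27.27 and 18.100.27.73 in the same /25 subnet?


Mask: 255.255.255.128
18.100.27.27 AND mask = 18.100.27.0
18.100.27.73 AND mask = 18.100.27.0
Yes, same subnet (18.100.27.0)


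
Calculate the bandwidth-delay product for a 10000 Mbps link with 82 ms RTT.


BDP = bandwidth * RTT
= 10000 Mbps * 82 ms
= 10000 * 1e6 * 82 / 1000 bits
= 820000000 bits
= 102500000 bytes
= 100097.6562 KB
BDP = 820000000 bits (102500000 bytes)


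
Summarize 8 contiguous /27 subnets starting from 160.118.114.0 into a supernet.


Original prefix: /27
Number of subnets: 8 = 2^3
New prefix = 27 - 3 = 24
Supernet: 160.118.114.0/24


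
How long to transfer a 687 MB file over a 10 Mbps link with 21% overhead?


Effective throughput = 10 * (1 - 21/100) = 7.9 Mbps
File size in Mb = 687 * 8 = 5496 Mb
Time = 5496 / 7.9
Time = 695.6962 seconds


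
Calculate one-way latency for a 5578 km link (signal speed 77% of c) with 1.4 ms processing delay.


Speed = 0.77 * 3e5 km/s = 231000 km/s
Propagation delay = 5578 / 231000 = 0.0241 s = 24.1472 ms
Processing delay = 1.4 ms
Total one-way latency = 25.5472 ms


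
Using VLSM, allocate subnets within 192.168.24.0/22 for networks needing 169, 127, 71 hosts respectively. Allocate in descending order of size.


169 hosts -> /24 (254 usable): 192.168.24.0/24
127 hosts -> /24 (254 usable): 192.168.25.0/24
71 hosts -> /25 (126 usable): 192.168.26.0/25
Allocation: 192.168.24.0/24 (169 hosts, 254 usable); 192.168.25.0/24 (127 hosts, 254 usable); 192.168.26.0/25 (71 hosts, 126 usable)


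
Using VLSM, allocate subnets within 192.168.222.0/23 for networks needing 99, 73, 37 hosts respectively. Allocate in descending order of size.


99 hosts -> /25 (126 usable): 192.168.222.0/25
73 hosts -> /25 (126 usable): 192.168.222.128/25
37 hosts -> /26 (62 usable): 192.168.223.0/26
Allocation: 192.168.222.0/25 (99 hosts, 126 usable); 192.168.222.128/25 (73 hosts, 126 usable); 192.168.223.0/26 (37 hosts, 62 usable)


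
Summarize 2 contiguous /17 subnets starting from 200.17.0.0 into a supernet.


Original prefix: /17
Number of subnets: 2 = 2^1
New prefix = 17 - 1 = 16
Supernet: 200.17.0.0/16


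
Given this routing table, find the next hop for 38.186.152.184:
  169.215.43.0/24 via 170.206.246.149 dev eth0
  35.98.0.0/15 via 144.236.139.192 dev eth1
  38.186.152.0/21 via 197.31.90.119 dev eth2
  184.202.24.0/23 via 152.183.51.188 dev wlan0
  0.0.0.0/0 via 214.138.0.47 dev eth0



Longest prefix match for 38.186.152.184:
  /24 169.215.43.0: no
  /15 35.98.0.0: no
  /21 38.186.152.0: MATCH
  /23 184.202.24.0: no
  /0 0.0.0.0: MATCH
Selected: next-hop 197.31.90.119 via eth2 (matched /21)


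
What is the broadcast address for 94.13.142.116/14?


Network: 94.12.0.0/14
Host bits = 18
Set all host bits to 1:
Broadcast: 94.15.255.255


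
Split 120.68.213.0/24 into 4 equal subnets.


New prefix = 24 + 2 = 26
Each subnet has 64 addresses
  120.68.213.0/26
  120.68.213.64/26
  120.68.213.128/26
  120.68.213.192/26
Subnets: 120.68.213.0/26, 120.68.213.64/26, 120.68.213.128/26, 120.68.213.192/26


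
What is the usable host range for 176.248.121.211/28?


Network: 176.248.121.208
Broadcast: 176.248.121.223
First usable = network + 1
Last usable = broadcast - 1
Range: 176.248.121.209 to 176.248.121.222


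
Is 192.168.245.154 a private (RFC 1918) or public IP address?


RFC 1918 private ranges:
  10.0.0.0/8 (10.0.0.0 - 10.255.255.255)
  172.16.0.0/12 (172.16.0.0 - 172.31.255.255)
  192.168.0.0/16 (192.168.0.0 - 192.168.255.255)
Private (in 192.168.0.0/16)


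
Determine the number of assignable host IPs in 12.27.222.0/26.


Host bits = 32 - 26 = 6
Total addresses = 2^6 = 64
Usable = total - 2 (network and broadcast)
Usable hosts: 62


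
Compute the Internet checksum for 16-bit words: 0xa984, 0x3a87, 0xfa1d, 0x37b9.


Sum all words (with carry folding):
+ 0xa984 = 0xa984
+ 0x3a87 = 0xe40b
+ 0xfa1d = 0xde29
+ 0x37b9 = 0x15e3
One's complement: ~0x15e3
Checksum = 0xea1c


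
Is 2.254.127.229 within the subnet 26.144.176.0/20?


Subnet network: 26.144.176.0
Test IP AND mask: 2.254.112.0
No, 2.254.127.229 is not in 26.144.176.0/20


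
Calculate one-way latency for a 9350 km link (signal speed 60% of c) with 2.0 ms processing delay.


Speed = 0.6 * 3e5 km/s = 180000 km/s
Propagation delay = 9350 / 180000 = 0.0519 s = 51.9444 ms
Processing delay = 2.0 ms
Total one-way latency = 53.9444 ms


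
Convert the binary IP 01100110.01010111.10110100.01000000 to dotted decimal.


01100110 = 102
01010111 = 87
10110100 = 180
01000000 = 64
IP: 102.87.180.64


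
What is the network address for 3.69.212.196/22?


IP:   00000011.01000101.11010100.11000100
Mask: 11111111.11111111.11111100.00000000
AND operation:
Net:  00000011.01000101.11010100.00000000
Network: 3.69.212.0/22


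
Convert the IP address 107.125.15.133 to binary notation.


107 = 01101011
125 = 01111101
15 = 00001111
133 = 10000101
Binary: 01101011.01111101.00001111.10000101


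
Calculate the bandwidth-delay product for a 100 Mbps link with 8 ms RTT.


BDP = bandwidth * RTT
= 100 Mbps * 8 ms
= 100 * 1e6 * 8 / 1000 bits
= 800000 bits
= 100000 bytes
= 97.6562 KB
BDP = 800000 bits (100000 bytes)


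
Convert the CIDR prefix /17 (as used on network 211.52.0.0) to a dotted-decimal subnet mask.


/17 means 17 network bits, 15 host bits
Binary: 11111111111111111000000000000000
Mask: 255.255.128.0


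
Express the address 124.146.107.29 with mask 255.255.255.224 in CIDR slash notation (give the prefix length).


Binary: 11111111.11111111.11111111.11100000
Count leading 1s
Prefix: /27


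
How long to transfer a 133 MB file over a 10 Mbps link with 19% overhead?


Effective throughput = 10 * (1 - 19/100) = 8.1 Mbps
File size in Mb = 133 * 8 = 1064 Mb
Time = 1064 / 8.1
Time = 131.358 seconds


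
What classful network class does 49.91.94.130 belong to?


First octet: 49
Binary: 00110001
0xxxxxxx -> Class A (1-126)
Class A, default mask 255.0.0.0 (/8)


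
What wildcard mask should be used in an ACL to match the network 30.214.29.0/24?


Subnet mask: 255.255.255.0
Wildcard = 255.255.255.255 - subnet mask
255 - 255 = 0
255 - 255 = 0
255 - 255 = 0
255 - 0 = 255
Wildcard: 0.0.0.255


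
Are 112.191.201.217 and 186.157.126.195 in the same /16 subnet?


Mask: 255.255.0.0
112.191.201.217 AND mask = 112.191.0.0
186.157.126.195 AND mask = 186.157.0.0
No, different subnets (112.191.0.0 vs 186.157.0.0)


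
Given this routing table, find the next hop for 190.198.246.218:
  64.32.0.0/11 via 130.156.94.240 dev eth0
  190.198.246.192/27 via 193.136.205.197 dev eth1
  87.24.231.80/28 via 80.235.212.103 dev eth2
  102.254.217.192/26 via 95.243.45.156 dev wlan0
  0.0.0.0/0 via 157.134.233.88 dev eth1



Longest prefix match for 190.198.246.218:
  /11 64.32.0.0: no
  /27 190.198.246.192: MATCH
  /28 87.24.231.80: no
  /26 102.254.217.192: no
  /0 0.0.0.0: MATCH
Selected: next-hop 193.136.205.197 via eth1 (matched /27)


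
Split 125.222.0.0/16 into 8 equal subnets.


New prefix = 16 + 3 = 19
Each subnet has 8192 addresses
  125.222.0.0/19
  125.222.32.0/19
  125.222.64.0/19
  125.222.96.0/19
  125.222.128.0/19
  125.222.160.0/19
  125.222.192.0/19
  125.222.224.0/19
Subnets: 125.222.0.0/19, 125.222.32.0/19, 125.222.64.0/19, 125.222.96.0/19, 125.222.128.0/19, 125.222.160.0/19, 125.222.192.0/19, 125.222.224.0/19


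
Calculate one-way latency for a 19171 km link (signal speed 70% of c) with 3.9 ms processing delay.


Speed = 0.7 * 3e5 km/s = 210000 km/s
Propagation delay = 19171 / 210000 = 0.0913 s = 91.2905 ms
Processing delay = 3.9 ms
Total one-way latency = 95.1905 ms


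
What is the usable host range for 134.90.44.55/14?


Network: 134.88.0.0
Broadcast: 134.91.255.255
First usable = network + 1
Last usable = broadcast - 1
Range: 134.88.0.1 to 134.91.255.254


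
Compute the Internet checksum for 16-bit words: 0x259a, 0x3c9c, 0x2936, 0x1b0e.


Sum all words (with carry folding):
+ 0x259a = 0x259a
+ 0x3c9c = 0x6236
+ 0x2936 = 0x8b6c
+ 0x1b0e = 0xa67a
One's complement: ~0xa67a
Checksum = 0x5985


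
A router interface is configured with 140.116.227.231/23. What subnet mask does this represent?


/23 means 23 network bits, 9 host bits
Binary: 11111111111111111111111000000000
Mask: 255.255.254.0


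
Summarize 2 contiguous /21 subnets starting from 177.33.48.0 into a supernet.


Original prefix: /21
Number of subnets: 2 = 2^1
New prefix = 21 - 1 = 20
Supernet: 177.33.48.0/20


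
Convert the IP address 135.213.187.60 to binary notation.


135 = 10000111
213 = 11010101
187 = 10111011
60 = 00111100
Binary: 10000111.11010101.10111011.00111100


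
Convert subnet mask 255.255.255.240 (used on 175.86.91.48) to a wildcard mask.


Subnet mask: 255.255.255.240
Wildcard = 255.255.255.255 - subnet mask
255 - 255 = 0
255 - 255 = 0
255 - 255 = 0
255 - 240 = 15
Wildcard: 0.0.0.15


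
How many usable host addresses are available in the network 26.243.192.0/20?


Host bits = 32 - 20 = 12
Total addresses = 2^12 = 4096
Usable = total - 2 (network and broadcast)
Usable hosts: 4094


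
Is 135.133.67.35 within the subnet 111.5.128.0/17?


Subnet network: 111.5.128.0
Test IP AND mask: 135.133.0.0
No, 135.133.67.35 is not in 111.5.128.0/17


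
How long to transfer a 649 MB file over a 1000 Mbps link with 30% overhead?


Effective throughput = 1000 * (1 - 30/100) = 700 Mbps
File size in Mb = 649 * 8 = 5192 Mb
Time = 5192 / 700
Time = 7.4171 seconds


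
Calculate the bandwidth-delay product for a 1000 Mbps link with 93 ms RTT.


BDP = bandwidth * RTT
= 1000 Mbps * 93 ms
= 1000 * 1e6 * 93 / 1000 bits
= 93000000 bits
= 11625000 bytes
= 11352.5391 KB
BDP = 93000000 bits (11625000 bytes)


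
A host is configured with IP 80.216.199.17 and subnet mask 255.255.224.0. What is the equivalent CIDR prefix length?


Binary: 11111111.11111111.11100000.00000000
Count leading 1s
Prefix: /19


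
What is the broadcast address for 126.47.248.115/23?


Network: 126.47.248.0/23
Host bits = 9
Set all host bits to 1:
Broadcast: 126.47.249.255


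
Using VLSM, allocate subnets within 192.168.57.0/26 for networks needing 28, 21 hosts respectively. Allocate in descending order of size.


28 hosts -> /27 (30 usable): 192.168.57.0/27
21 hosts -> /27 (30 usable): 192.168.57.32/27
Allocation: 192.168.57.0/27 (28 hosts, 30 usable); 192.168.57.32/27 (21 hosts, 30 usable)


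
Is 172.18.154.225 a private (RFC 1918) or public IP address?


RFC 1918 private ranges:
  10.0.0.0/8 (10.0.0.0 - 10.255.255.255)
  172.16.0.0/12 (172.16.0.0 - 172.31.255.255)
  192.168.0.0/16 (192.168.0.0 - 192.168.255.255)
Private (in 172.16.0.0/12)


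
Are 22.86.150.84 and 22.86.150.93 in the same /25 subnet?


Mask: 255.255.255.128
22.86.150.84 AND mask = 22.86.150.0
22.86.150.93 AND mask = 22.86.150.0
Yes, same subnet (22.86.150.0)


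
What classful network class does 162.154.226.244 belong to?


First octet: 162
Binary: 10100010
10xxxxxx -> Class B (128-191)
Class B, default mask 255.255.0.0 (/16)


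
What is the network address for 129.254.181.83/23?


IP:   10000001.11111110.10110101.01010011
Mask: 11111111.11111111.11111110.00000000
AND operation:
Net:  10000001.11111110.10110100.00000000
Network: 129.254.180.0/23


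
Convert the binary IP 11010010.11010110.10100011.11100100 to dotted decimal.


11010010 = 210
11010110 = 214
10100011 = 163
11100100 = 228
IP: 210.214.163.228


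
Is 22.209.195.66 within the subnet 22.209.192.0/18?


Subnet network: 22.209.192.0
Test IP AND mask: 22.209.192.0
Yes, 22.209.195.66 is in 22.209.192.0/18


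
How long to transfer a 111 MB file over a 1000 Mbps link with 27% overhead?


Effective throughput = 1000 * (1 - 27/100) = 730 Mbps
File size in Mb = 111 * 8 = 888 Mb
Time = 888 / 730
Time = 1.2164 seconds


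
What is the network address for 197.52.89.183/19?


IP:   11000101.00110100.01011001.10110111
Mask: 11111111.11111111.11100000.00000000
AND operation:
Net:  11000101.00110100.01000000.00000000
Network: 197.52.64.0/19


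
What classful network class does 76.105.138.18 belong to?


First octet: 76
Binary: 01001100
0xxxxxxx -> Class A (1-126)
Class A, default mask 255.0.0.0 (/8)


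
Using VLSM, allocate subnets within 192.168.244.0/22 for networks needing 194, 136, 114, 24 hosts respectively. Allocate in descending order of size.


194 hosts -> /24 (254 usable): 192.168.244.0/24
136 hosts -> /24 (254 usable): 192.168.245.0/24
114 hosts -> /25 (126 usable): 192.168.246.0/25
24 hosts -> /27 (30 usable): 192.168.246.128/27
Allocation: 192.168.244.0/24 (194 hosts, 254 usable); 192.168.245.0/24 (136 hosts, 254 usable); 192.168.246.0/25 (114 hosts, 126 usable); 192.168.246.128/27 (24 hosts, 30 usable)


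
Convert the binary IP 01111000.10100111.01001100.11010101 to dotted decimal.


01111000 = 120
10100111 = 167
01001100 = 76
11010101 = 213
IP: 120.167.76.213


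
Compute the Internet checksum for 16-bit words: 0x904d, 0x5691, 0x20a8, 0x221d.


Sum all words (with carry folding):
+ 0x904d = 0x904d
+ 0x5691 = 0xe6de
+ 0x20a8 = 0x0787
+ 0x221d = 0x29a4
One's complement: ~0x29a4
Checksum = 0xd65b


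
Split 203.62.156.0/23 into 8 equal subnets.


New prefix = 23 + 3 = 26
Each subnet has 64 addresses
  203.62.156.0/26
  203.62.156.64/26
  203.62.156.128/26
  203.62.156.192/26
  203.62.157.0/26
  203.62.157.64/26
  203.62.157.128/26
  203.62.157.192/26
Subnets: 203.62.156.0/26, 203.62.156.64/26, 203.62.156.128/26, 203.62.156.192/26, 203.62.157.0/26, 203.62.157.64/26, 203.62.157.128/26, 203.62.157.192/26


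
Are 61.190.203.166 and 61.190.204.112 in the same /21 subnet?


Mask: 255.255.248.0
61.190.203.166 AND mask = 61.190.200.0
61.190.204.112 AND mask = 61.190.200.0
Yes, same subnet (61.190.200.0)


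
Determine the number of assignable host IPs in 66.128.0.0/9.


Host bits = 32 - 9 = 23
Total addresses = 2^23 = 8388608
Usable = total - 2 (network and broadcast)
Usable hosts: 8388606


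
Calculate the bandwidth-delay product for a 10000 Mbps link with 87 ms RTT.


BDP = bandwidth * RTT
= 10000 Mbps * 87 ms
= 10000 * 1e6 * 87 / 1000 bits
= 870000000 bits
= 108750000 bytes
= 106201.1719 KB
BDP = 870000000 bits (108750000 bytes)


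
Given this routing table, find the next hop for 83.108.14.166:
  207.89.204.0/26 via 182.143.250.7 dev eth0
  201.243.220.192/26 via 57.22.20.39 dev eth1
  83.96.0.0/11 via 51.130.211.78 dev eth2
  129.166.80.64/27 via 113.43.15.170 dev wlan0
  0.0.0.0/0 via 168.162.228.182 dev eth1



Longest prefix match for 83.108.14.166:
  /26 207.89.204.0: no
  /26 201.243.220.192: no
  /11 83.96.0.0: MATCH
  /27 129.166.80.64: no
  /0 0.0.0.0: MATCH
Selected: next-hop 51.130.211.78 via eth2 (matched /11)


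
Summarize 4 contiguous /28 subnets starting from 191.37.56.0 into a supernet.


Original prefix: /28
Number of subnets: 4 = 2^2
New prefix = 28 - 2 = 26
Supernet: 191.37.56.0/26


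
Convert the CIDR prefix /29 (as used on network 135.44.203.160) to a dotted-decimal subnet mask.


/29 means 29 network bits, 3 host bits
Binary: 11111111111111111111111111111000
Mask: 255.255.255.248


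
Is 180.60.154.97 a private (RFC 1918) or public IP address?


RFC 1918 private ranges:
  10.0.0.0/8 (10.0.0.0 - 10.255.255.255)
  172.16.0.0/12 (172.16.0.0 - 172.31.255.255)
  192.168.0.0/16 (192.168.0.0 - 192.168.255.255)
Public (not in any RFC 1918 range)


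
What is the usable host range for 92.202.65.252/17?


Network: 92.202.0.0
Broadcast: 92.202.127.255
First usable = network + 1
Last usable = broadcast - 1
Range: 92.202.0.1 to 92.202.127.254


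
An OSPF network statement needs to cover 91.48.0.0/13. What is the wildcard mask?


Subnet mask: 255.248.0.0
Wildcard = 255.255.255.255 - subnet mask
255 - 255 = 0
255 - 248 = 7
255 - 0 = 255
255 - 0 = 255
Wildcard: 0.7.255.255


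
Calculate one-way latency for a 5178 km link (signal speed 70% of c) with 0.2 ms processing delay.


Speed = 0.7 * 3e5 km/s = 210000 km/s
Propagation delay = 5178 / 210000 = 0.0247 s = 24.6571 ms
Processing delay = 0.2 ms
Total one-way latency = 24.8571 ms


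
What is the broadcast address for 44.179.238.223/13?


Network: 44.176.0.0/13
Host bits = 19
Set all host bits to 1:
Broadcast: 44.183.255.255


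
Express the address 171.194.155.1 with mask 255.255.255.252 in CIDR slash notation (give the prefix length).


Binary: 11111111.11111111.11111111.11111100
Count leading 1s
Prefix: /30


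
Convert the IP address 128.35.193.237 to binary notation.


128 = 10000000
35 = 00100011
193 = 11000001
237 = 11101101
Binary: 10000000.00100011.11000001.11101101


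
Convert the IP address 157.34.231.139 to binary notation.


157 = 10011101
34 = 00100010
231 = 11100111
139 = 10001011
Binary: 10011101.00100010.11100111.10001011


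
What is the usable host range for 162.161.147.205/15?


Network: 162.160.0.0
Broadcast: 162.161.255.255
First usable = network + 1
Last usable = broadcast - 1
Range: 162.160.0.1 to 162.161.255.254


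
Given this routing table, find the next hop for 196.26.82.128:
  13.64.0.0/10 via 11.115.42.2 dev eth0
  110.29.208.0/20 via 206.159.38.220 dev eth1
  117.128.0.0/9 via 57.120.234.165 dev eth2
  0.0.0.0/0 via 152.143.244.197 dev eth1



Longest prefix match for 196.26.82.128:
  /10 13.64.0.0: no
  /20 110.29.208.0: no
  /9 117.128.0.0: no
  /0 0.0.0.0: MATCH
Selected: next-hop 152.143.244.197 via eth1 (matched /0)


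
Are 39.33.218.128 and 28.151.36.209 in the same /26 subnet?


Mask: 255.255.255.192
39.33.218.128 AND mask = 39.33.218.128
28.151.36.209 AND mask = 28.151.36.192
No, different subnets (39.33.218.128 vs 28.151.36.192)


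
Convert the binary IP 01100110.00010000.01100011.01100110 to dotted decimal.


01100110 = 102
00010000 = 16
01100011 = 99
01100110 = 102
IP: 102.16.99.102


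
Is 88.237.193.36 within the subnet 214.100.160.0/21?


Subnet network: 214.100.160.0
Test IP AND mask: 88.237.192.0
No, 88.237.193.36 is not in 214.100.160.0/21


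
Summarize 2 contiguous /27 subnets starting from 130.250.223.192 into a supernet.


Original prefix: /27
Number of subnets: 2 = 2^1
New prefix = 27 - 1 = 26
Supernet: 130.250.223.192/26


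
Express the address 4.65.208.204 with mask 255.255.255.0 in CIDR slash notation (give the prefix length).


Binary: 11111111.11111111.11111111.00000000
Count leading 1s
Prefix: /24


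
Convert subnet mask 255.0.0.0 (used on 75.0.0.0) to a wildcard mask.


Subnet mask: 255.0.0.0
Wildcard = 255.255.255.255 - subnet mask
255 - 255 = 0
255 - 0 = 255
255 - 0 = 255
255 - 0 = 255
Wildcard: 0.255.255.255


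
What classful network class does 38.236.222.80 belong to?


First octet: 38
Binary: 00100110
0xxxxxxx -> Class A (1-126)
Class A, default mask 255.0.0.0 (/8)


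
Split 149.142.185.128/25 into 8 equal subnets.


New prefix = 25 + 3 = 28
Each subnet has 16 addresses
  149.142.185.128/28
  149.142.185.144/28
  149.142.185.160/28
  149.142.185.176/28
  149.142.185.192/28
  149.142.185.208/28
  149.142.185.224/28
  149.142.185.240/28
Subnets: 149.142.185.128/28, 149.142.185.144/28, 149.142.185.160/28, 149.142.185.176/28, 149.142.185.192/28, 149.142.185.208/28, 149.142.185.224/28, 149.142.185.240/28


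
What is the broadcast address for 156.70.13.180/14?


Network: 156.68.0.0/14
Host bits = 18
Set all host bits to 1:
Broadcast: 156.71.255.255


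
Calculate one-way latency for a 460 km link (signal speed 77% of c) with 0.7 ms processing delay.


Speed = 0.77 * 3e5 km/s = 231000 km/s
Propagation delay = 460 / 231000 = 0.002 s = 1.9913 ms
Processing delay = 0.7 ms
Total one-way latency = 2.6913 ms


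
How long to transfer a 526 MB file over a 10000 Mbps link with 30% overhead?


Effective throughput = 10000 * (1 - 30/100) = 7000 Mbps
File size in Mb = 526 * 8 = 4208 Mb
Time = 4208 / 7000
Time = 0.6011 seconds


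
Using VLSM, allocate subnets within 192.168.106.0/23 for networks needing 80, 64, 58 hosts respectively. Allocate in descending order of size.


80 hosts -> /25 (126 usable): 192.168.106.0/25
64 hosts -> /25 (126 usable): 192.168.106.128/25
58 hosts -> /26 (62 usable): 192.168.107.0/26
Allocation: 192.168.106.0/25 (80 hosts, 126 usable); 192.168.106.128/25 (64 hosts, 126 usable); 192.168.107.0/26 (58 hosts, 62 usable)


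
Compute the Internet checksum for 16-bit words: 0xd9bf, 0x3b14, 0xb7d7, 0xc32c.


Sum all words (with carry folding):
+ 0xd9bf = 0xd9bf
+ 0x3b14 = 0x14d4
+ 0xb7d7 = 0xccab
+ 0xc32c = 0x8fd8
One's complement: ~0x8fd8
Checksum = 0x7027


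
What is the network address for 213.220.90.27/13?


IP:   11010101.11011100.01011010.00011011
Mask: 11111111.11111000.00000000.00000000
AND operation:
Net:  11010101.11011000.00000000.00000000
Network: 213.216.0.0/13


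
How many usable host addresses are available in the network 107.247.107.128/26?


Host bits = 32 - 26 = 6
Total addresses = 2^6 = 64
Usable = total - 2 (network and broadcast)
Usable hosts: 62


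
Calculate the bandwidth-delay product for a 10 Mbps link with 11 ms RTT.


BDP = bandwidth * RTT
= 10 Mbps * 11 ms
= 10 * 1e6 * 11 / 1000 bits
= 110000 bits
= 13750 bytes
= 13.4277 KB
BDP = 110000 bits (13750 bytes)


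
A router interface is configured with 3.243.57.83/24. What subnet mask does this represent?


/24 means 24 network bits, 8 host bits
Binary: 11111111111111111111111100000000
Mask: 255.255.255.0


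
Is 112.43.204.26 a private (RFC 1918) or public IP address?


RFC 1918 private ranges:
  10.0.0.0/8 (10.0.0.0 - 10.255.255.255)
  172.16.0.0/12 (172.16.0.0 - 172.31.255.255)
  192.168.0.0/16 (192.168.0.0 - 192.168.255.255)
Public (not in any RFC 1918 range)


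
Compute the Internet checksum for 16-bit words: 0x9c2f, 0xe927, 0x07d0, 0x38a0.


Sum all words (with carry folding):
+ 0x9c2f = 0x9c2f
+ 0xe927 = 0x8557
+ 0x07d0 = 0x8d27
+ 0x38a0 = 0xc5c7
One's complement: ~0xc5c7
Checksum = 0x3a38


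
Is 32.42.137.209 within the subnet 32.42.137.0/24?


Subnet network: 32.42.137.0
Test IP AND mask: 32.42.137.0
Yes, 32.42.137.209 is in 32.42.137.0/24


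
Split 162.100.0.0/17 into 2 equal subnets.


New prefix = 17 + 1 = 18
Each subnet has 16384 addresses
  162.100.0.0/18
  162.100.64.0/18
Subnets: 162.100.0.0/18, 162.100.64.0/18


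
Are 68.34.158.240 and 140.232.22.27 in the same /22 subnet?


Mask: 255.255.252.0
68.34.158.240 AND mask = 68.34.156.0
140.232.22.27 AND mask = 140.232.20.0
No, different subnets (68.34.156.0 vs 140.232.20.0)


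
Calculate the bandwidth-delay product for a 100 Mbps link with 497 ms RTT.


BDP = bandwidth * RTT
= 100 Mbps * 497 ms
= 100 * 1e6 * 497 / 1000 bits
= 49700000 bits
= 6212500 bytes
= 6066.8945 KB
BDP = 49700000 bits (6212500 bytes)


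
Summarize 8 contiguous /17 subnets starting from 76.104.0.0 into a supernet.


Original prefix: /17
Number of subnets: 8 = 2^3
New prefix = 17 - 3 = 14
Supernet: 76.104.0.0/14


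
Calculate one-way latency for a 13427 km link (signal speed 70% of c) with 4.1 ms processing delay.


Speed = 0.7 * 3e5 km/s = 210000 km/s
Propagation delay = 13427 / 210000 = 0.0639 s = 63.9381 ms
Processing delay = 4.1 ms
Total one-way latency = 68.0381 ms


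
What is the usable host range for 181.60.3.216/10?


Network: 181.0.0.0
Broadcast: 181.63.255.255
First usable = network + 1
Last usable = broadcast - 1
Range: 181.0.0.1 to 181.63.255.254
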